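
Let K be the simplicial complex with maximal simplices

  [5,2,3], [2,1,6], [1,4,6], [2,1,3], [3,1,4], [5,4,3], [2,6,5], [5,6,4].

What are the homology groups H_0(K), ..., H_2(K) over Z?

We work with the vertex ordering 1 < 2 < 3 < 4 < 5 < 6. The simplices of K, each written with vertices in increasing order, are:

  0-simplices (6): [1], [2], [3], [4], [5], [6]
  1-simplices (12): [1,2], [1,3], [1,4], [1,6], [2,3], [2,5], [2,6], [3,4], [3,5], [4,5], [4,6], [5,6]
  2-simplices (8): [1,2,3], [1,2,6], [1,3,4], [1,4,6], [2,3,5], [2,5,6], [3,4,5], [4,5,6]

so the chain groups are C_0 ≅ Z^6, C_1 ≅ Z^12, C_2 ≅ Z^8.

The boundary map ∂_1: C_1 → C_0 sends each edge [p,q] (with p < q) to q − p.
The 6×12 boundary matrix has rank 5 and Smith normal form diag(1,1,1,1,1).

Boundary ∂_2: C_2 → C_1 maps a triangle to the signed sum of its edges. For instance
  ∂[2,3,5] = [3,5] − [2,5] + [2,3],
  ∂[1,2,3] = [2,3] − [1,3] + [1,2].
As a 12×8 matrix over Z this has rank 7, with invariant factors (1,1,1,1,1,1,1).

Computing H_k = (kernel of ∂_k) / (image of ∂_{k+1}):

  H_0: rank C_0 − rank ∂_1 = 6 − 5 = 1, and the invariant factors of ∂_1 are all 1, so H_0 ≅ Z.
  H_1: rank ker ∂_1 − rank ∂_2 = (12 − 5) − 7 = 0, and the invariant factors of ∂_2 are all 1, so H_1 ≅ 0.
  H_2: rank ker ∂_2 − rank ∂_3 = (8 − 7) − 0 = 1, and there is no ∂_3, so H_2 ≅ Z.

H_0 ≅ Z,  H_1 = 0,  H_2 ≅ Z.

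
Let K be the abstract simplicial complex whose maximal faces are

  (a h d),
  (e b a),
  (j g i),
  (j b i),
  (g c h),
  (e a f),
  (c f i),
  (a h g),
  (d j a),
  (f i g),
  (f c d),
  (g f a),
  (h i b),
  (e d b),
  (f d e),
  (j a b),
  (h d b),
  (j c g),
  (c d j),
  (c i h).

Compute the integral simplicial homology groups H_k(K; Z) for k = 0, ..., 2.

H_0 = Z,  H_1 = Z ⊕ Z/2Z,  H_2 = 0.

Fix the vertex order a < b < c < d < e < f < g < h < i < j and write every simplex with vertices in increasing order. Then dim K = 2 and the simplices of K are:

  0-simplices (10): a, b, c, d, e, f, g, h, i, j
  1-simplices (30): ab, ad, ae, af, ag, ah, aj, bd, be, bh, bi, bj, cd, cf, cg, ch, ci, cj, de, df, dh, dj, ef, fg, fi, gh, gi, gj, hi, ij
  2-simplices (20): abe, abj, adh, adj, aef, afg, agh, bde, bdh, bhi, bij, cdf, cdj, cfi, cgh, cgj, chi, def, fgi, gij

giving chain groups C_0 ≅ Z^10, C_1 ≅ Z^30, C_2 ≅ Z^20.

The boundary map ∂_1: C_1 → C_0 is given by ∂[p,q] = [q] − [p]. For instance
  ∂df = f − d.
The 10×30 boundary matrix has rank 9 and Smith normal form diag(1,1,1,1,1,1,1,1,1).

Boundary ∂_2: C_2 → C_1 sends each 2-simplex [p,q,r] to [q,r] − [p,r] + [p,q]. For instance
  ∂abe = be − ae + ab,
  ∂bhi = hi − bi + bh.
As a 30×20 matrix over Z this has rank 20, with invariant factors (1,1,1,1,1,1,1,1,1,1,1,1,1,1,1,1,1,1,1,2).

Now H_k = ker ∂_k / im ∂_{k+1}, so:

  H_0: rank C_0 − rank ∂_1 = 10 − 9 = 1, and the invariant factors of ∂_1 are all 1, so H_0 ≅ Z.
  H_1: rank ker ∂_1 − rank ∂_2 = (30 − 9) − 20 = 1, and ∂_2 has invariant factor 2 > 1, so H_1 ≅ Z ⊕ Z/2Z.
  H_2: rank ker ∂_2 − rank ∂_3 = (20 − 20) − 0 = 0, and there is no ∂_3, so H_2 ≅ 0.

As a check, the Euler characteristic is 10 − 30 + 20 = 0, which agrees with 1 − 1 + 0 = 0.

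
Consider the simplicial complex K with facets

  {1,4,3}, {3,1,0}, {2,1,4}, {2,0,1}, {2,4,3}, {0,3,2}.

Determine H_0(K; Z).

Take the total order 0 < 1 < 2 < 3 < 4 on the vertex set. Then K (dimension 2) consists of the simplices:

  0-simplices (5): [0], [1], [2], [3], [4]
  1-simplices (9): [0,1], [0,2], [0,3], [1,2], [1,3], [1,4], [2,3], [2,4], [3,4]
  2-simplices (6): [0,1,2], [0,1,3], [0,2,3], [1,2,4], [1,3,4], [2,3,4]

Hence C_0 ≅ Z^5, C_1 ≅ Z^9, C_2 ≅ Z^6.

∂_1: C_1 → C_0 maps an edge to its endpoints' difference, ∂[p,q] = q − p.
This gives a 5×9 integer matrix of rank 4; reducing to Smith normal form yields diagonal entries (1,1,1,1).

The boundary map ∂_2: C_2 → C_1 sends each 2-simplex [p,q,r] to [q,r] − [p,r] + [p,q]. For instance
  ∂[0,1,3] = [1,3] − [0,3] + [0,1],
  ∂[0,2,3] = [2,3] − [0,3] + [0,2].
This gives a 9×6 integer matrix of rank 5; reducing to Smith normal form yields diagonal entries (1,1,1,1,1).

Computing H_k = (kernel of ∂_k) / (image of ∂_{k+1}):

  H_0: rank C_0 − rank ∂_1 = 5 − 4 = 1, and the invariant factors of ∂_1 are all 1, so H_0 ≅ Z.

H_0 = Z.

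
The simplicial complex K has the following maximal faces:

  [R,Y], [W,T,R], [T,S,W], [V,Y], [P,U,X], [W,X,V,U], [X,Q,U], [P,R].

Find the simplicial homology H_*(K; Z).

H_0 ≅ Z,  H_1 ≅ Z^2,  H_2 = 0,  H_3 = 0.

Take the total order P < Q < R < S < T < U < V < W < X < Y on the vertex set. Then K (dimension 3) consists of the simplices:

  0-simplices (10): P, Q, R, S, T, U, V, W, X, Y
  1-simplices (18): PR, PU, PX, QU, QX, RT, RW, RY, ST, SW, TW, UV, UW, UX, VW, VX, VY, WX
  2-simplices (8): PUX, QUX, RTW, STW, UVW, UVX, UWX, VWX
  3-simplices (1): UVWX

Hence C_0 ≅ Z^10, C_1 ≅ Z^18, C_2 ≅ Z^8, C_3 ≅ Z^1.

Boundary ∂_1: C_1 → C_0 maps an edge to its endpoints' difference, ∂[p,q] = q − p.
As a 10×18 matrix over Z this has rank 9, with invariant factors (1,1,1,1,1,1,1,1,1).

The boundary map ∂_2: C_2 → C_1 acts by ∂[p,q,r] = [q,r] − [p,r] + [p,q]. For instance
  ∂QUX = UX − QX + QU,
  ∂STW = TW − SW + ST.
As a 18×8 matrix over Z this has rank 7, with invariant factors (1,1,1,1,1,1,1).

∂_3: C_3 → C_2 sends each 3-simplex σ to the alternating sum Σ_i (−1)^i (σ with its i-th vertex removed). For instance
  ∂UVWX = VWX − UWX + UVX − UVW.
The resulting 8×1 matrix has rank 1, and its Smith normal form has invariant factors (1).

Reading off H_k = ker ∂_k / im ∂_{k+1}:

  H_0: rank C_0 − rank ∂_1 = 10 − 9 = 1, and the invariant factors of ∂_1 are all 1, so H_0 ≅ Z.
  H_1: rank ker ∂_1 − rank ∂_2 = (18 − 9) − 7 = 2, and the invariant factors of ∂_2 are all 1, so H_1 ≅ Z^2.
  H_2: rank ker ∂_2 − rank ∂_3 = (8 − 7) − 1 = 0, and the invariant factors of ∂_3 are all 1, so H_2 ≅ 0.
  H_3: rank ker ∂_3 − rank ∂_4 = (1 − 1) − 0 = 0, and there is no ∂_4, so H_3 ≅ 0.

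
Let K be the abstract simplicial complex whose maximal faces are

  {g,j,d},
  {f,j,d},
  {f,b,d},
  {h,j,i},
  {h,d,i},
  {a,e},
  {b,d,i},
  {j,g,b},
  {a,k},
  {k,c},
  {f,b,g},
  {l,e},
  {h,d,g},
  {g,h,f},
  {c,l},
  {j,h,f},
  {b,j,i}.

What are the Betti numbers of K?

Take the total order a < b < c < d < e < f < g < h < i < j < k < l on the vertex set. Then K (dimension 2) consists of the simplices:

  0-simplices (12): a, b, c, d, e, f, g, h, i, j, k, l
  1-simplices (23): ae, ak, bd, bf, bg, bi, bj, ck, cl, df, dg, dh, di, dj, el, fg, fh, fj, gh, gj, hi, hj, ij
  2-simplices (12): bdf, bdi, bfg, bgj, bij, dfj, dgh, dgj, dhi, fgh, fhj, hij

giving chain groups C_0 ≅ Z^12, C_1 ≅ Z^23, C_2 ≅ Z^12.

∂_1: C_1 → C_0 maps an edge to its endpoints' difference, ∂[p,q] = q − p.
The 12×23 boundary matrix has rank 10 and Smith normal form diag(1,1,1,1,1,1,1,1,1,1).

∂_2: C_2 → C_1 acts by ∂[p,q,r] = [q,r] − [p,r] + [p,q]. For instance
  ∂bgj = gj − bj + bg,
  ∂bdi = di − bi + bd.
The 23×12 boundary matrix has rank 12 and Smith normal form diag(1,1,1,1,1,1,1,1,1,1,1,2).

Now H_k = ker ∂_k / im ∂_{k+1}, so:

  H_0: rank C_0 − rank ∂_1 = 12 − 10 = 2, and the invariant factors of ∂_1 are all 1, so H_0 = Z^2.
  H_1: rank ker ∂_1 − rank ∂_2 = (23 − 10) − 12 = 1, and ∂_2 has invariant factor 2 > 1, so H_1 = Z ⊕ Z/2.
  H_2: rank ker ∂_2 − rank ∂_3 = (12 − 12) − 0 = 0, and there is no ∂_3, so H_2 = 0.

As a check, the Euler characteristic is 12 − 23 + 12 = 1, which agrees with 2 − 1 + 0 = 1.

Hence the Betti numbers are b_0 = 2, b_1 = 1, b_2 = 0.

b_0 = 2, b_1 = 1, b_2 = 0.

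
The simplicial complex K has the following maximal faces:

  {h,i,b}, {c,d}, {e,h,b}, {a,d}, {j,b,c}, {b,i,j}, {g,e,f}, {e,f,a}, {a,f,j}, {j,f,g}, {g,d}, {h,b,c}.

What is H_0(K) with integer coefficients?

We work with the vertex ordering a < b < c < d < e < f < g < h < i < j. The simplices of K, each written with vertices in increasing order, are:

  0-simplices (10): a, b, c, d, e, f, g, h, i, j
  1-simplices (21): ad, ae, af, aj, bc, be, bh, bi, bj, cd, ch, cj, dg, ef, eg, eh, fg, fj, gj, hi, ij
  2-simplices (9): aef, afj, bch, bcj, beh, bhi, bij, efg, fgj

Hence C_0 ≅ Z^10, C_1 ≅ Z^21, C_2 ≅ Z^9.

The boundary map ∂_1: C_1 → C_0 is given by ∂[p,q] = [q] − [p]. For instance
  ∂ae = e − a.
The 10×21 boundary matrix has rank 9 and Smith normal form diag(1,1,1,1,1,1,1,1,1).

Boundary ∂_2: C_2 → C_1 acts by ∂[p,q,r] = [q,r] − [p,r] + [p,q]. For instance
  ∂fgj = gj − fj + fg,
  ∂aef = ef − af + ae.
This gives a 21×9 integer matrix of rank 9; reducing to Smith normal form yields diagonal entries (1,1,1,1,1,1,1,1,1).

From H_k ≅ ker(∂_k) / im(∂_{k+1}) we obtain:

  H_0: rank C_0 − rank ∂_1 = 10 − 9 = 1, and the invariant factors of ∂_1 are all 1, so H_0 ≅ Z.

H_0 = Z.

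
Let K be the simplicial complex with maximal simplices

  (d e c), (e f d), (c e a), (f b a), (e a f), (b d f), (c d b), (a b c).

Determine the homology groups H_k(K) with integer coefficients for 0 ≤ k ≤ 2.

Take the total order a < b < c < d < e < f on the vertex set. Then K (dimension 2) consists of the simplices:

  0-simplices (6): a, b, c, d, e, f
  1-simplices (12): ab, ac, ae, af, bc, bd, bf, cd, ce, de, df, ef
  2-simplices (8): abc, abf, ace, aef, bcd, bdf, cde, def

so the chain groups are C_0 ≅ Z^6, C_1 ≅ Z^12, C_2 ≅ Z^8.

Boundary ∂_1: C_1 → C_0 sends each edge [p,q] (with p < q) to q − p.
This gives a 6×12 integer matrix of rank 5; reducing to Smith normal form yields diagonal entries (1,1,1,1,1).

∂_2: C_2 → C_1 maps a triangle to the signed sum of its edges. For instance
  ∂ace = ce − ae + ac,
  ∂abc = bc − ac + ab.
This gives a 12×8 integer matrix of rank 7; reducing to Smith normal form yields diagonal entries (1,1,1,1,1,1,1).

Computing H_k = (kernel of ∂_k) / (image of ∂_{k+1}):

  H_0: rank C_0 − rank ∂_1 = 6 − 5 = 1, and the invariant factors of ∂_1 are all 1, so H_0 ≅ Z.
  H_1: rank ker ∂_1 − rank ∂_2 = (12 − 5) − 7 = 0, and the invariant factors of ∂_2 are all 1, so H_1 ≅ 0.
  H_2: rank ker ∂_2 − rank ∂_3 = (8 − 7) − 0 = 1, and there is no ∂_3, so H_2 ≅ Z.

H_0 ≅ Z,  H_1 = 0,  H_2 ≅ Z.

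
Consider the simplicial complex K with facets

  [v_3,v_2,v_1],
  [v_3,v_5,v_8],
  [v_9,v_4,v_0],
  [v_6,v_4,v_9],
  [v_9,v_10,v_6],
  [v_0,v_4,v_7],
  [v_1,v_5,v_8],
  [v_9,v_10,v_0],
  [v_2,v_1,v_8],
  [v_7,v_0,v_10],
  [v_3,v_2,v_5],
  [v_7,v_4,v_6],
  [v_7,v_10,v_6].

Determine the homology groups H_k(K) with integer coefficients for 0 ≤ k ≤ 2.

H_0 = Z^2,  H_1 = Z,  H_2 = Z.

Fix the vertex order v_0 < v_1 < v_2 < v_3 < v_4 < v_5 < v_6 < v_7 < v_8 < v_9 < v_10 and write every simplex with vertices in increasing order. Then dim K = 2 and the simplices of K are:

  0-simplices (11): [v_0], [v_1], [v_2], [v_3], [v_4], [v_5], [v_6], [v_7], [v_8], [v_9], [v_10]
  1-simplices (22): (22 of them)
  2-simplices (13): (13 of them)

giving chain groups C_0 ≅ Z^11, C_1 ≅ Z^22, C_2 ≅ Z^13.

Boundary ∂_1: C_1 → C_0 is given by ∂[p,q] = [q] − [p].
As a 11×22 matrix over Z this has rank 9, with invariant factors (1,1,1,1,1,1,1,1,1).

The boundary map ∂_2: C_2 → C_1 acts by ∂[p,q,r] = [q,r] − [p,r] + [p,q]. For instance
  ∂[v_6,v_7,v_10] = [v_7,v_10] − [v_6,v_10] + [v_6,v_7],
  ∂[v_1,v_2,v_8] = [v_2,v_8] − [v_1,v_8] + [v_1,v_2].
The 22×13 boundary matrix has rank 12 and Smith normal form diag(1,1,1,1,1,1,1,1,1,1,1,1).

Computing H_k = (kernel of ∂_k) / (image of ∂_{k+1}):

  H_0: rank C_0 − rank ∂_1 = 11 − 9 = 2, and the invariant factors of ∂_1 are all 1, so H_0 = Z^2.
  H_1: rank ker ∂_1 − rank ∂_2 = (22 − 9) − 12 = 1, and the invariant factors of ∂_2 are all 1, so H_1 = Z.
  H_2: rank ker ∂_2 − rank ∂_3 = (13 − 12) − 0 = 1, and there is no ∂_3, so H_2 = Z.

As a check, the Euler characteristic is 11 − 22 + 13 = 2, which agrees with 2 − 1 + 1 = 2.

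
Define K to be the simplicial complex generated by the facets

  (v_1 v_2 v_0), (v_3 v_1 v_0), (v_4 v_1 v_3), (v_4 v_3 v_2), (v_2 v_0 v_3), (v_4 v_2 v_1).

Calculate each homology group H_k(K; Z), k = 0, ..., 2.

H_0 ≅ Z,  H_1 = 0,  H_2 ≅ Z.

Order the vertices as v_0 < v_1 < v_2 < v_3 < v_4. Listing each simplex with vertices in this order, K has dimension 2 with simplices:

  0-simplices (5): [v_0], [v_1], [v_2], [v_3], [v_4]
  1-simplices (9): [v_0,v_1], [v_0,v_2], [v_0,v_3], [v_1,v_2], [v_1,v_3], [v_1,v_4], [v_2,v_3], [v_2,v_4], [v_3,v_4]
  2-simplices (6): [v_0,v_1,v_2], [v_0,v_1,v_3], [v_0,v_2,v_3], [v_1,v_2,v_4], [v_1,v_3,v_4], [v_2,v_3,v_4]

giving chain groups C_0 ≅ Z^5, C_1 ≅ Z^9, C_2 ≅ Z^6.

∂_1: C_1 → C_0 maps an edge to its endpoints' difference, ∂[p,q] = q − p. For instance
  ∂[v_0,v_1] = [v_1] − [v_0].
The 5×9 boundary matrix has rank 4 and Smith normal form diag(1,1,1,1).

The boundary map ∂_2: C_2 → C_1 acts by ∂[p,q,r] = [q,r] − [p,r] + [p,q]. For instance
  ∂[v_0,v_1,v_3] = [v_1,v_3] − [v_0,v_3] + [v_0,v_1],
  ∂[v_0,v_1,v_2] = [v_1,v_2] − [v_0,v_2] + [v_0,v_1].
This gives a 9×6 integer matrix of rank 5; reducing to Smith normal form yields diagonal entries (1,1,1,1,1).

Computing H_k = (kernel of ∂_k) / (image of ∂_{k+1}):

  H_0: rank C_0 − rank ∂_1 = 5 − 4 = 1, and the invariant factors of ∂_1 are all 1, so H_0 ≅ Z.
  H_1: rank ker ∂_1 − rank ∂_2 = (9 − 4) − 5 = 0, and the invariant factors of ∂_2 are all 1, so H_1 ≅ 0.
  H_2: rank ker ∂_2 − rank ∂_3 = (6 − 5) − 0 = 1, and there is no ∂_3, so H_2 ≅ Z.

As a check, the Euler characteristic is 5 − 9 + 6 = 2, which agrees with 1 − 0 + 1 = 2.
(K is a triangulation of the 2-sphere S^2.)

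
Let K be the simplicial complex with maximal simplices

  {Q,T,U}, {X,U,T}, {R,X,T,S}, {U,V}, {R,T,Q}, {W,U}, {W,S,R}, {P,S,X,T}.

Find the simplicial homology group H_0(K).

We work with the vertex ordering P < Q < R < S < T < U < V < W < X. The simplices of K, each written with vertices in increasing order, are:

  0-simplices (9): P, Q, R, S, T, U, V, W, X
  1-simplices (18): PS, PT, PX, QR, QT, QU, RS, RT, RW, RX, ST, SW, SX, TU, TX, UV, UW, UX
  2-simplices (11): PST, PSX, PTX, QRT, QTU, RST, RSW, RSX, RTX, STX, TUX
  3-simplices (2): PSTX, RSTX

giving chain groups C_0 ≅ Z^9, C_1 ≅ Z^18, C_2 ≅ Z^11, C_3 ≅ Z^2.

The boundary map ∂_1: C_1 → C_0 sends each edge [p,q] (with p < q) to q − p.
This gives a 9×18 integer matrix of rank 8; reducing to Smith normal form yields diagonal entries (1,1,1,1,1,1,1,1).

∂_2: C_2 → C_1 acts by ∂[p,q,r] = [q,r] − [p,r] + [p,q]. For instance
  ∂RST = ST − RT + RS,
  ∂PTX = TX − PX + PT.
This gives a 18×11 integer matrix of rank 9; reducing to Smith normal form yields diagonal entries (1,1,1,1,1,1,1,1,1).

∂_3: C_3 → C_2 sends each 3-simplex σ to the alternating sum Σ_i (−1)^i (σ with its i-th vertex removed). For instance
  ∂RSTX = STX − RTX + RSX − RST,
  ∂PSTX = STX − PTX + PSX − PST.
The 11×2 boundary matrix has rank 2 and Smith normal form diag(1,1).

From H_k ≅ ker(∂_k) / im(∂_{k+1}) we obtain:

  H_0: rank C_0 − rank ∂_1 = 9 − 8 = 1, and the invariant factors of ∂_1 are all 1, so H_0 = Z.

H_0 ≅ Z.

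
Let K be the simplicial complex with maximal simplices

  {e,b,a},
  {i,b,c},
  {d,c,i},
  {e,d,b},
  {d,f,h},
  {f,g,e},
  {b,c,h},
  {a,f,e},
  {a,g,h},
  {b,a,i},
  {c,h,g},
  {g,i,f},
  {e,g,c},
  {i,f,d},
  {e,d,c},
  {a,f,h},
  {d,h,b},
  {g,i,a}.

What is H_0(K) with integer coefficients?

We work with the vertex ordering a < b < c < d < e < f < g < h < i. The simplices of K, each written with vertices in increasing order, are:

  0-simplices (9): a, b, c, d, e, f, g, h, i
  1-simplices (27): ab, ae, af, ag, ah, ai, bc, bd, be, bh, bi, cd, ce, cg, ch, ci, de, df, dh, di, ef, eg, fg, fh, fi, gh, gi
  2-simplices (18): abe, abi, aef, afh, agh, agi, bch, bci, bde, bdh, cde, cdi, ceg, cgh, dfh, dfi, efg, fgi

giving chain groups C_0 ≅ Z^9, C_1 ≅ Z^27, C_2 ≅ Z^18.

∂_1: C_1 → C_0 sends each edge [p,q] (with p < q) to q − p.
The resulting 9×27 matrix has rank 8, and its Smith normal form has invariant factors (1,1,1,1,1,1,1,1).

∂_2: C_2 → C_1 maps a triangle to the signed sum of its edges. For instance
  ∂fgi = gi − fi + fg,
  ∂afh = fh − ah + af.
The 27×18 boundary matrix has rank 18 and Smith normal form diag(1,1,1,1,1,1,1,1,1,1,1,1,1,1,1,1,1,2).

Reading off H_k = ker ∂_k / im ∂_{k+1}:

  H_0: rank C_0 − rank ∂_1 = 9 − 8 = 1, and the invariant factors of ∂_1 are all 1, so H_0 = Z.

(K is a triangulation of the Klein bottle.)

H_0 = Z.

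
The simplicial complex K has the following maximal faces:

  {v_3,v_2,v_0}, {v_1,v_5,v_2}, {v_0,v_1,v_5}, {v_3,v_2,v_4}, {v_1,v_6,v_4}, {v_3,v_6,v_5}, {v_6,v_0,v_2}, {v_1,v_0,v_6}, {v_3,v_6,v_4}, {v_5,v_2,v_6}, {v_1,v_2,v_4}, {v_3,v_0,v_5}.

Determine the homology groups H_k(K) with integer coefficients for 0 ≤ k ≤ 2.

H_0 ≅ Z,  H_1 ≅ Z/2,  H_2 = 0.

We work with the vertex ordering v_0 < v_1 < v_2 < v_3 < v_4 < v_5 < v_6. The simplices of K, each written with vertices in increasing order, are:

  0-simplices (7): [v_0], [v_1], [v_2], [v_3], [v_4], [v_5], [v_6]
  1-simplices (18): (18 of them)
  2-simplices (12): (12 of them)

giving chain groups C_0 ≅ Z^7, C_1 ≅ Z^18, C_2 ≅ Z^12.

The boundary map ∂_1: C_1 → C_0 sends each edge [p,q] (with p < q) to q − p. For instance
  ∂[v_3,v_4] = [v_4] − [v_3].
This gives a 7×18 integer matrix of rank 6; reducing to Smith normal form yields diagonal entries (1,1,1,1,1,1).

∂_2: C_2 → C_1 sends each 2-simplex [p,q,r] to [q,r] − [p,r] + [p,q]. For instance
  ∂[v_1,v_4,v_6] = [v_4,v_6] − [v_1,v_6] + [v_1,v_4],
  ∂[v_3,v_5,v_6] = [v_5,v_6] − [v_3,v_6] + [v_3,v_5].
As a 18×12 matrix over Z this has rank 12, with invariant factors (1,1,1,1,1,1,1,1,1,1,1,2).

From H_k ≅ ker(∂_k) / im(∂_{k+1}) we obtain:

  H_0: rank C_0 − rank ∂_1 = 7 − 6 = 1, and the invariant factors of ∂_1 are all 1, so H_0 ≅ Z.
  H_1: rank ker ∂_1 − rank ∂_2 = (18 − 6) − 12 = 0, and ∂_2 has invariant factor 2 > 1, so H_1 ≅ Z/2.
  H_2: rank ker ∂_2 − rank ∂_3 = (12 − 12) − 0 = 0, and there is no ∂_3, so H_2 ≅ 0.

(K is a triangulation of the real projective plane RP^2.)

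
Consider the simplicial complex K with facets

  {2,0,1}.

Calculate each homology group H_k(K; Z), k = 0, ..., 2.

H_0 = Z,  H_1 = 0,  H_2 = 0.

Fix the vertex order 0 < 1 < 2 and write every simplex with vertices in increasing order. Then dim K = 2 and the simplices of K are:

  0-simplices (3): [0], [1], [2]
  1-simplices (3): [0,1], [0,2], [1,2]
  2-simplices (1): [0,1,2]

Hence C_0 ≅ Z^3, C_1 ≅ Z^3, C_2 ≅ Z^1.

Boundary ∂_1: C_1 → C_0 is given by ∂[p,q] = [q] − [p].
As a 3×3 matrix over Z this has rank 2, with invariant factors (1,1).

Boundary ∂_2: C_2 → C_1 maps a triangle to the signed sum of its edges. For instance
  ∂[0,1,2] = [1,2] − [0,2] + [0,1].
This gives a 3×1 integer matrix of rank 1; reducing to Smith normal form yields diagonal entries (1).

Reading off H_k = ker ∂_k / im ∂_{k+1}:

  H_0: rank C_0 − rank ∂_1 = 3 − 2 = 1, and the invariant factors of ∂_1 are all 1, so H_0 = Z.
  H_1: rank ker ∂_1 − rank ∂_2 = (3 − 2) − 1 = 0, and the invariant factors of ∂_2 are all 1, so H_1 = 0.
  H_2: rank ker ∂_2 − rank ∂_3 = (1 − 1) − 0 = 0, and there is no ∂_3, so H_2 = 0.

As a check, the Euler characteristic is 3 − 3 + 1 = 1, which agrees with 1 − 0 + 0 = 1.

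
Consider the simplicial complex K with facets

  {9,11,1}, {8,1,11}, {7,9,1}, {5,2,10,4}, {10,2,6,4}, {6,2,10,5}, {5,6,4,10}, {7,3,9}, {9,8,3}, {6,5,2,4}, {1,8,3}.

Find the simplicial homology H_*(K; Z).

H_0 ≅ Z^2,  H_1 ≅ Z,  H_2 = 0,  H_3 ≅ Z.

Take the total order 1 < 2 < 3 < 4 < 5 < 6 < 7 < 8 < 9 < 10 < 11 on the vertex set. Then K (dimension 3) consists of the simplices:

  0-simplices (11): [1], [2], [3], [4], [5], [6], [7], [8], [9], [10], [11]
  1-simplices (22): [1,3], [1,7], [1,8], [1,9], [1,11], [2,4], [2,5], [2,6], [2,10], [3,7], [3,8], [3,9], [4,5], [4,6], [4,10], [5,6], [5,10], [6,10], [7,9], [8,9], [8,11], [9,11]
  2-simplices (16): [1,3,8], [1,7,9], [1,8,11], [1,9,11], [2,4,5], [2,4,6], [2,4,10], [2,5,6], [2,5,10], [2,6,10], [3,7,9], [3,8,9], [4,5,6], [4,5,10], [4,6,10], [5,6,10]
  3-simplices (5): [2,4,5,6], [2,4,5,10], [2,4,6,10], [2,5,6,10], [4,5,6,10]

giving chain groups C_0 ≅ Z^11, C_1 ≅ Z^22, C_2 ≅ Z^16, C_3 ≅ Z^5.

The boundary map ∂_1: C_1 → C_0 maps an edge to its endpoints' difference, ∂[p,q] = q − p. For instance
  ∂[4,10] = [10] − [4].
This gives a 11×22 integer matrix of rank 9; reducing to Smith normal form yields diagonal entries (1,1,1,1,1,1,1,1,1).

∂_2: C_2 → C_1 sends each 2-simplex [p,q,r] to [q,r] − [p,r] + [p,q]. For instance
  ∂[2,4,5] = [4,5] − [2,5] + [2,4],
  ∂[2,6,10] = [6,10] − [2,10] + [2,6].
This gives a 22×16 integer matrix of rank 12; reducing to Smith normal form yields diagonal entries (1,1,1,1,1,1,1,1,1,1,1,1).

The boundary map ∂_3: C_3 → C_2 sends each 3-simplex σ to the alternating sum Σ_i (−1)^i (σ with its i-th vertex removed). For instance
  ∂[4,5,6,10] = [5,6,10] − [4,6,10] + [4,5,10] − [4,5,6],
  ∂[2,5,6,10] = [5,6,10] − [2,6,10] + [2,5,10] − [2,5,6].
The resulting 16×5 matrix has rank 4, and its Smith normal form has invariant factors (1,1,1,1).

From H_k ≅ ker(∂_k) / im(∂_{k+1}) we obtain:

  H_0: rank C_0 − rank ∂_1 = 11 − 9 = 2, and the invariant factors of ∂_1 are all 1, so H_0 = Z^2.
  H_1: rank ker ∂_1 − rank ∂_2 = (22 − 9) − 12 = 1, and the invariant factors of ∂_2 are all 1, so H_1 = Z.
  H_2: rank ker ∂_2 − rank ∂_3 = (16 − 12) − 4 = 0, and the invariant factors of ∂_3 are all 1, so H_2 = 0.
  H_3: rank ker ∂_3 − rank ∂_4 = (5 − 4) − 0 = 1, and there is no ∂_4, so H_3 = Z.

As a check, the Euler characteristic is 11 − 22 + 16 − 5 = 0, which agrees with 2 − 1 + 0 − 1 = 0.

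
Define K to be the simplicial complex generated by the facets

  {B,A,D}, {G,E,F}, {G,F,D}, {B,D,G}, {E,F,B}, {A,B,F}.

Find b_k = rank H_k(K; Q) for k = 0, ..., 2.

Order the vertices as A < B < D < E < F < G. Listing each simplex with vertices in this order, K has dimension 2 with simplices:

  0-simplices (6): A, B, D, E, F, G
  1-simplices (12): AB, AD, AF, BD, BE, BF, BG, DF, DG, EF, EG, FG
  2-simplices (6): ABD, ABF, BDG, BEF, DFG, EFG

giving chain groups C_0 ≅ Z^6, C_1 ≅ Z^12, C_2 ≅ Z^6.

The boundary map ∂_1: C_1 → C_0 maps an edge to its endpoints' difference, ∂[p,q] = q − p. For instance
  ∂AD = D − A.
As a 6×12 matrix over Z this has rank 5, with invariant factors (1,1,1,1,1).

The boundary map ∂_2: C_2 → C_1 maps a triangle to the signed sum of its edges. For instance
  ∂DFG = FG − DG + DF,
  ∂EFG = FG − EG + EF.
As a 12×6 matrix over Z this has rank 6, with invariant factors (1,1,1,1,1,1).

Now H_k = ker ∂_k / im ∂_{k+1}, so:

  H_0: rank C_0 − rank ∂_1 = 6 − 5 = 1, and the invariant factors of ∂_1 are all 1, so H_0 ≅ Z.
  H_1: rank ker ∂_1 − rank ∂_2 = (12 − 5) − 6 = 1, and the invariant factors of ∂_2 are all 1, so H_1 ≅ Z.
  H_2: rank ker ∂_2 − rank ∂_3 = (6 − 6) − 0 = 0, and there is no ∂_3, so H_2 ≅ 0.

Hence the Betti numbers are b_0 = 1, b_1 = 1, b_2 = 0.

b_0 = 1, b_1 = 1, b_2 = 0.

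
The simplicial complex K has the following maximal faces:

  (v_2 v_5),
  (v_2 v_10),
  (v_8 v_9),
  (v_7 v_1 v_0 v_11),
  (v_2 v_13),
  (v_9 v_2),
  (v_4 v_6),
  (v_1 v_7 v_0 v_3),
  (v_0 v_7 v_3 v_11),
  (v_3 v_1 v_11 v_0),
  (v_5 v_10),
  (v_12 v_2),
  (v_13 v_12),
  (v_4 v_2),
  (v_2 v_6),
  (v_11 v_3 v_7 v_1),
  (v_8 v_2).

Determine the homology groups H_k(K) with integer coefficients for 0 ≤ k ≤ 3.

Fix the vertex order v_0 < v_1 < v_2 < v_3 < v_4 < v_5 < v_6 < v_7 < v_8 < v_9 < v_10 < v_11 < v_12 < v_13 and write every simplex with vertices in increasing order. Then dim K = 3 and the simplices of K are:

  0-simplices (14): [v_0], [v_1], [v_2], [v_3], [v_4], [v_5], [v_6], [v_7], [v_8], [v_9], [v_10], [v_11], [v_12], [v_13]
  1-simplices (22): (22 of them)
  2-simplices (10): [v_0,v_1,v_3], [v_0,v_1,v_7], [v_0,v_1,v_11], [v_0,v_3,v_7], [v_0,v_3,v_11], [v_0,v_7,v_11], [v_1,v_3,v_7], [v_1,v_3,v_11], [v_1,v_7,v_11], [v_3,v_7,v_11]
  3-simplices (5): [v_0,v_1,v_3,v_7], [v_0,v_1,v_3,v_11], [v_0,v_1,v_7,v_11], [v_0,v_3,v_7,v_11], [v_1,v_3,v_7,v_11]

Hence C_0 ≅ Z^14, C_1 ≅ Z^22, C_2 ≅ Z^10, C_3 ≅ Z^5.

∂_1: C_1 → C_0 maps an edge to its endpoints' difference, ∂[p,q] = q − p. For instance
  ∂[v_2,v_10] = [v_10] − [v_2].
The resulting 14×22 matrix has rank 12, and its Smith normal form has invariant factors (1,1,1,1,1,1,1,1,1,1,1,1).

∂_2: C_2 → C_1 acts by ∂[p,q,r] = [q,r] − [p,r] + [p,q]. For instance
  ∂[v_0,v_3,v_11] = [v_3,v_11] − [v_0,v_11] + [v_0,v_3],
  ∂[v_1,v_3,v_7] = [v_3,v_7] − [v_1,v_7] + [v_1,v_3].
The 22×10 boundary matrix has rank 6 and Smith normal form diag(1,1,1,1,1,1).

Boundary ∂_3: C_3 → C_2 sends each 3-simplex σ to the alternating sum Σ_i (−1)^i (σ with its i-th vertex removed). For instance
  ∂[v_1,v_3,v_7,v_11] = [v_3,v_7,v_11] − [v_1,v_7,v_11] + [v_1,v_3,v_11] − [v_1,v_3,v_7],
  ∂[v_0,v_1,v_3,v_7] = [v_1,v_3,v_7] − [v_0,v_3,v_7] + [v_0,v_1,v_7] − [v_0,v_1,v_3].
The 10×5 boundary matrix has rank 4 and Smith normal form diag(1,1,1,1).

Reading off H_k = ker ∂_k / im ∂_{k+1}:

  H_0: rank C_0 − rank ∂_1 = 14 − 12 = 2, and the invariant factors of ∂_1 are all 1, so H_0 ≅ Z^2.
  H_1: rank ker ∂_1 − rank ∂_2 = (22 − 12) − 6 = 4, and the invariant factors of ∂_2 are all 1, so H_1 ≅ Z^4.
  H_2: rank ker ∂_2 − rank ∂_3 = (10 − 6) − 4 = 0, and the invariant factors of ∂_3 are all 1, so H_2 ≅ 0.
  H_3: rank ker ∂_3 − rank ∂_4 = (5 − 4) − 0 = 1, and there is no ∂_4, so H_3 ≅ Z.

(K is a triangulation of the disjoint union of the 3-sphere S^3 and a wedge of 4 circles.)

H_0 ≅ Z^2,  H_1 ≅ Z^4,  H_2 = 0,  H_3 ≅ Z.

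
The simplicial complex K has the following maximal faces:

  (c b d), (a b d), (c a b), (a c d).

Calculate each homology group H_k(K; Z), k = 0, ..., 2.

H_0 = Z,  H_1 = 0,  H_2 = Z.

Fix the vertex order a < b < c < d and write every simplex with vertices in increasing order. Then dim K = 2 and the simplices of K are:

  0-simplices (4): a, b, c, d
  1-simplices (6): ab, ac, ad, bc, bd, cd
  2-simplices (4): abc, abd, acd, bcd

so the chain groups are C_0 ≅ Z^4, C_1 ≅ Z^6, C_2 ≅ Z^4.

Boundary ∂_1: C_1 → C_0 is given by ∂[p,q] = [q] − [p].
This gives a 4×6 integer matrix of rank 3; reducing to Smith normal form yields diagonal entries (1,1,1).

Boundary ∂_2: C_2 → C_1 acts by ∂[p,q,r] = [q,r] − [p,r] + [p,q]. For instance
  ∂acd = cd − ad + ac,
  ∂bcd = cd − bd + bc.
The resulting 6×4 matrix has rank 3, and its Smith normal form has invariant factors (1,1,1).

Now H_k = ker ∂_k / im ∂_{k+1}, so:

  H_0: rank C_0 − rank ∂_1 = 4 − 3 = 1, and the invariant factors of ∂_1 are all 1, so H_0 ≅ Z.
  H_1: rank ker ∂_1 − rank ∂_2 = (6 − 3) − 3 = 0, and the invariant factors of ∂_2 are all 1, so H_1 ≅ 0.
  H_2: rank ker ∂_2 − rank ∂_3 = (4 − 3) − 0 = 1, and there is no ∂_3, so H_2 ≅ Z.

As a check, the Euler characteristic is 4 − 6 + 4 = 2, which agrees with 1 − 0 + 1 = 2.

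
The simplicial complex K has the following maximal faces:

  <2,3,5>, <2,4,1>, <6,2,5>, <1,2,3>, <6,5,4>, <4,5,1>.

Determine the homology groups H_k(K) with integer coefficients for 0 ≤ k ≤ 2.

H_0 = Z,  H_1 = Z,  H_2 = 0.

Fix the vertex order 1 < 2 < 3 < 4 < 5 < 6 and write every simplex with vertices in increasing order. Then dim K = 2 and the simplices of K are:

  0-simplices (6): [1], [2], [3], [4], [5], [6]
  1-simplices (12): [1,2], [1,3], [1,4], [1,5], [2,3], [2,4], [2,5], [2,6], [3,5], [4,5], [4,6], [5,6]
  2-simplices (6): [1,2,3], [1,2,4], [1,4,5], [2,3,5], [2,5,6], [4,5,6]

giving chain groups C_0 ≅ Z^6, C_1 ≅ Z^12, C_2 ≅ Z^6.

The boundary map ∂_1: C_1 → C_0 is given by ∂[p,q] = [q] − [p]. For instance
  ∂[3,5] = [5] − [3].
This gives a 6×12 integer matrix of rank 5; reducing to Smith normal form yields diagonal entries (1,1,1,1,1).

Boundary ∂_2: C_2 → C_1 acts by ∂[p,q,r] = [q,r] − [p,r] + [p,q]. For instance
  ∂[2,5,6] = [5,6] − [2,6] + [2,5],
  ∂[1,4,5] = [4,5] − [1,5] + [1,4].
The 12×6 boundary matrix has rank 6 and Smith normal form diag(1,1,1,1,1,1).

Reading off H_k = ker ∂_k / im ∂_{k+1}:

  H_0: rank C_0 − rank ∂_1 = 6 − 5 = 1, and the invariant factors of ∂_1 are all 1, so H_0 ≅ Z.
  H_1: rank ker ∂_1 − rank ∂_2 = (12 − 5) − 6 = 1, and the invariant factors of ∂_2 are all 1, so H_1 ≅ Z.
  H_2: rank ker ∂_2 − rank ∂_3 = (6 − 6) − 0 = 0, and there is no ∂_3, so H_2 ≅ 0.

As a check, the Euler characteristic is 6 − 12 + 6 = 0, which agrees with 1 − 1 + 0 = 0.
(K is a triangulation of the cylinder S^1 x I.)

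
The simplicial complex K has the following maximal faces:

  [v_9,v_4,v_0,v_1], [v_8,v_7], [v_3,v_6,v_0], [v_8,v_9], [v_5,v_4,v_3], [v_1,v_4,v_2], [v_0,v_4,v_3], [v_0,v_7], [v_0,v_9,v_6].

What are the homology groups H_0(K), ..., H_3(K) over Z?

H_0 ≅ Z,  H_1 ≅ Z,  H_2 = 0,  H_3 = 0.

We work with the vertex ordering v_0 < v_1 < v_2 < v_3 < v_4 < v_5 < v_6 < v_7 < v_8 < v_9. The simplices of K, each written with vertices in increasing order, are:

  0-simplices (10): [v_0], [v_1], [v_2], [v_3], [v_4], [v_5], [v_6], [v_7], [v_8], [v_9]
  1-simplices (18): (18 of them)
  2-simplices (9): [v_0,v_1,v_4], [v_0,v_1,v_9], [v_0,v_3,v_4], [v_0,v_3,v_6], [v_0,v_4,v_9], [v_0,v_6,v_9], [v_1,v_2,v_4], [v_1,v_4,v_9], [v_3,v_4,v_5]
  3-simplices (1): [v_0,v_1,v_4,v_9]

so the chain groups are C_0 ≅ Z^10, C_1 ≅ Z^18, C_2 ≅ Z^9, C_3 ≅ Z^1.

The boundary map ∂_1: C_1 → C_0 is given by ∂[p,q] = [q] − [p]. For instance
  ∂[v_0,v_6] = [v_6] − [v_0].
As a 10×18 matrix over Z this has rank 9, with invariant factors (1,1,1,1,1,1,1,1,1).

Boundary ∂_2: C_2 → C_1 maps a triangle to the signed sum of its edges. For instance
  ∂[v_1,v_4,v_9] = [v_4,v_9] − [v_1,v_9] + [v_1,v_4],
  ∂[v_0,v_3,v_4] = [v_3,v_4] − [v_0,v_4] + [v_0,v_3].
The 18×9 boundary matrix has rank 8 and Smith normal form diag(1,1,1,1,1,1,1,1).

∂_3: C_3 → C_2 sends each 3-simplex σ to the alternating sum Σ_i (−1)^i (σ with its i-th vertex removed). For instance
  ∂[v_0,v_1,v_4,v_9] = [v_1,v_4,v_9] − [v_0,v_4,v_9] + [v_0,v_1,v_9] − [v_0,v_1,v_4].
As a 9×1 matrix over Z this has rank 1, with invariant factors (1).

Computing H_k = (kernel of ∂_k) / (image of ∂_{k+1}):

  H_0: rank C_0 − rank ∂_1 = 10 − 9 = 1, and the invariant factors of ∂_1 are all 1, so H_0 ≅ Z.
  H_1: rank ker ∂_1 − rank ∂_2 = (18 − 9) − 8 = 1, and the invariant factors of ∂_2 are all 1, so H_1 ≅ Z.
  H_2: rank ker ∂_2 − rank ∂_3 = (9 − 8) − 1 = 0, and the invariant factors of ∂_3 are all 1, so H_2 ≅ 0.
  H_3: rank ker ∂_3 − rank ∂_4 = (1 − 1) − 0 = 0, and there is no ∂_4, so H_3 ≅ 0.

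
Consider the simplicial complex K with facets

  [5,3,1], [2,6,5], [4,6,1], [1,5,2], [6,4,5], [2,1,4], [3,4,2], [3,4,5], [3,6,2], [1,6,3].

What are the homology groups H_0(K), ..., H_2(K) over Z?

Order the vertices as 1 < 2 < 3 < 4 < 5 < 6. Listing each simplex with vertices in this order, K has dimension 2 with simplices:

  0-simplices (6): [1], [2], [3], [4], [5], [6]
  1-simplices (15): [1,2], [1,3], [1,4], [1,5], [1,6], [2,3], [2,4], [2,5], [2,6], [3,4], [3,5], [3,6], [4,5], [4,6], [5,6]
  2-simplices (10): [1,2,4], [1,2,5], [1,3,5], [1,3,6], [1,4,6], [2,3,4], [2,3,6], [2,5,6], [3,4,5], [4,5,6]

giving chain groups C_0 ≅ Z^6, C_1 ≅ Z^15, C_2 ≅ Z^10.

∂_1: C_1 → C_0 maps an edge to its endpoints' difference, ∂[p,q] = q − p.
This gives a 6×15 integer matrix of rank 5; reducing to Smith normal form yields diagonal entries (1,1,1,1,1).

∂_2: C_2 → C_1 acts by ∂[p,q,r] = [q,r] − [p,r] + [p,q]. For instance
  ∂[1,2,4] = [2,4] − [1,4] + [1,2],
  ∂[1,4,6] = [4,6] − [1,6] + [1,4].
This gives a 15×10 integer matrix of rank 10; reducing to Smith normal form yields diagonal entries (1,1,1,1,1,1,1,1,1,2).

From H_k ≅ ker(∂_k) / im(∂_{k+1}) we obtain:

  H_0: rank C_0 − rank ∂_1 = 6 − 5 = 1, and the invariant factors of ∂_1 are all 1, so H_0 = Z.
  H_1: rank ker ∂_1 − rank ∂_2 = (15 − 5) − 10 = 0, and ∂_2 has invariant factor 2 > 1, so H_1 = Z/2.
  H_2: rank ker ∂_2 − rank ∂_3 = (10 − 10) − 0 = 0, and there is no ∂_3, so H_2 = 0.

As a check, the Euler characteristic is 6 − 15 + 10 = 1, which agrees with 1 − 0 + 0 = 1.
(K is a triangulation of the real projective plane RP^2.)

H_0 = Z,  H_1 = Z/2,  H_2 = 0.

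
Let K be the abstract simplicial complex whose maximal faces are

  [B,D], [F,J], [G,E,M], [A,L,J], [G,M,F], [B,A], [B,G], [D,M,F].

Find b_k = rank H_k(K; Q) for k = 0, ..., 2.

Fix the vertex order A < B < D < E < F < G < J < L < M and write every simplex with vertices in increasing order. Then dim K = 2 and the simplices of K are:

  0-simplices (9): A, B, D, E, F, G, J, L, M
  1-simplices (14): AB, AJ, AL, BD, BG, DF, DM, EG, EM, FG, FJ, FM, GM, JL
  2-simplices (4): AJL, DFM, EGM, FGM

giving chain groups C_0 ≅ Z^9, C_1 ≅ Z^14, C_2 ≅ Z^4.

Boundary ∂_1: C_1 → C_0 maps an edge to its endpoints' difference, ∂[p,q] = q − p. For instance
  ∂AL = L − A.
The resulting 9×14 matrix has rank 8, and its Smith normal form has invariant factors (1,1,1,1,1,1,1,1).

The boundary map ∂_2: C_2 → C_1 sends each 2-simplex [p,q,r] to [q,r] − [p,r] + [p,q]. For instance
  ∂AJL = JL − AL + AJ,
  ∂EGM = GM − EM + EG.
The 14×4 boundary matrix has rank 4 and Smith normal form diag(1,1,1,1).

From H_k ≅ ker(∂_k) / im(∂_{k+1}) we obtain:

  H_0: rank C_0 − rank ∂_1 = 9 − 8 = 1, and the invariant factors of ∂_1 are all 1, so H_0 = Z.
  H_1: rank ker ∂_1 − rank ∂_2 = (14 − 8) − 4 = 2, and the invariant factors of ∂_2 are all 1, so H_1 = Z^2.
  H_2: rank ker ∂_2 − rank ∂_3 = (4 − 4) − 0 = 0, and there is no ∂_3, so H_2 = 0.

As a check, the Euler characteristic is 9 − 14 + 4 = -1, which agrees with 1 − 2 + 0 = -1.

Hence the Betti numbers are b_0 = 1, b_1 = 2, b_2 = 0.

b_0 = 1, b_1 = 2, b_2 = 0.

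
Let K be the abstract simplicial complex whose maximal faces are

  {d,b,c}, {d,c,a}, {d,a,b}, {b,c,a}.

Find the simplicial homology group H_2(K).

H_2 = Z.

Order the vertices as a < b < c < d. Listing each simplex with vertices in this order, K has dimension 2 with simplices:

  0-simplices (4): a, b, c, d
  1-simplices (6): ab, ac, ad, bc, bd, cd
  2-simplices (4): abc, abd, acd, bcd

giving chain groups C_0 ≅ Z^4, C_1 ≅ Z^6, C_2 ≅ Z^4.

Boundary ∂_1: C_1 → C_0 sends each edge [p,q] (with p < q) to q − p. For instance
  ∂bd = d − b.
The resulting 4×6 matrix has rank 3, and its Smith normal form has invariant factors (1,1,1).

∂_2: C_2 → C_1 sends each 2-simplex [p,q,r] to [q,r] − [p,r] + [p,q]. For instance
  ∂acd = cd − ad + ac,
  ∂abc = bc − ac + ab.
The 6×4 boundary matrix has rank 3 and Smith normal form diag(1,1,1).

Now H_k = ker ∂_k / im ∂_{k+1}, so:

  H_2: rank ker ∂_2 − rank ∂_3 = (4 − 3) − 0 = 1, and there is no ∂_3, so H_2 ≅ Z.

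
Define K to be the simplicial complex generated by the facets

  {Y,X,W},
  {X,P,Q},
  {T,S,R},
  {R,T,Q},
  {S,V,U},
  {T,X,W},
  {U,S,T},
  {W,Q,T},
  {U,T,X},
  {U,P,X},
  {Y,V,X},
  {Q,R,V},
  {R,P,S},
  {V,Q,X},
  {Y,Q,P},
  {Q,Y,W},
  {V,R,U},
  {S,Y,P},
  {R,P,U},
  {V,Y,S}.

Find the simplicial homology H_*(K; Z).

H_0 ≅ Z,  H_1 ≅ Z × Z/2,  H_2 = 0.

Take the total order P < Q < R < S < T < U < V < W < X < Y on the vertex set. Then K (dimension 2) consists of the simplices:

  0-simplices (10): P, Q, R, S, T, U, V, W, X, Y
  1-simplices (30): PQ, PR, PS, PU, PX, PY, QR, QT, QV, QW, QX, QY, RS, RT, RU, RV, ST, SU, SV, SY, TU, TW, TX, UV, UX, VX, VY, WX, WY, XY
  2-simplices (20): PQX, PQY, PRS, PRU, PSY, PUX, QRT, QRV, QTW, QVX, QWY, RST, RUV, STU, SUV, SVY, TUX, TWX, VXY, WXY

Hence C_0 ≅ Z^10, C_1 ≅ Z^30, C_2 ≅ Z^20.

The boundary map ∂_1: C_1 → C_0 sends each edge [p,q] (with p < q) to q − p. For instance
  ∂SV = V − S.
The resulting 10×30 matrix has rank 9, and its Smith normal form has invariant factors (1,1,1,1,1,1,1,1,1).

Boundary ∂_2: C_2 → C_1 maps a triangle to the signed sum of its edges. For instance
  ∂SVY = VY − SY + SV,
  ∂TWX = WX − TX + TW.
The resulting 30×20 matrix has rank 20, and its Smith normal form has invariant factors (1,1,1,1,1,1,1,1,1,1,1,1,1,1,1,1,1,1,1,2).

Reading off H_k = ker ∂_k / im ∂_{k+1}:

  H_0: rank C_0 − rank ∂_1 = 10 − 9 = 1, and the invariant factors of ∂_1 are all 1, so H_0 = Z.
  H_1: rank ker ∂_1 − rank ∂_2 = (30 − 9) − 20 = 1, and ∂_2 has invariant factor 2 > 1, so H_1 = Z × Z/2.
  H_2: rank ker ∂_2 − rank ∂_3 = (20 − 20) − 0 = 0, and there is no ∂_3, so H_2 = 0.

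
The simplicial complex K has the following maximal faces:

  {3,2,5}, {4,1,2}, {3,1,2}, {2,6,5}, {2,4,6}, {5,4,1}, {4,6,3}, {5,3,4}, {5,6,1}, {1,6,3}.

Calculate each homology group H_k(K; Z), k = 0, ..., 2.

We work with the vertex ordering 1 < 2 < 3 < 4 < 5 < 6. The simplices of K, each written with vertices in increasing order, are:

  0-simplices (6): [1], [2], [3], [4], [5], [6]
  1-simplices (15): [1,2], [1,3], [1,4], [1,5], [1,6], [2,3], [2,4], [2,5], [2,6], [3,4], [3,5], [3,6], [4,5], [4,6], [5,6]
  2-simplices (10): [1,2,3], [1,2,4], [1,3,6], [1,4,5], [1,5,6], [2,3,5], [2,4,6], [2,5,6], [3,4,5], [3,4,6]

giving chain groups C_0 ≅ Z^6, C_1 ≅ Z^15, C_2 ≅ Z^10.

The boundary map ∂_1: C_1 → C_0 maps an edge to its endpoints' difference, ∂[p,q] = q − p.
As a 6×15 matrix over Z this has rank 5, with invariant factors (1,1,1,1,1).

The boundary map ∂_2: C_2 → C_1 acts by ∂[p,q,r] = [q,r] − [p,r] + [p,q]. For instance
  ∂[3,4,6] = [4,6] − [3,6] + [3,4],
  ∂[1,5,6] = [5,6] − [1,6] + [1,5].
The resulting 15×10 matrix has rank 10, and its Smith normal form has invariant factors (1,1,1,1,1,1,1,1,1,2).

Reading off H_k = ker ∂_k / im ∂_{k+1}:

  H_0: rank C_0 − rank ∂_1 = 6 − 5 = 1, and the invariant factors of ∂_1 are all 1, so H_0 = Z.
  H_1: rank ker ∂_1 − rank ∂_2 = (15 − 5) − 10 = 0, and ∂_2 has invariant factor 2 > 1, so H_1 = Z/2.
  H_2: rank ker ∂_2 − rank ∂_3 = (10 − 10) − 0 = 0, and there is no ∂_3, so H_2 = 0.

As a check, the Euler characteristic is 6 − 15 + 10 = 1, which agrees with 1 − 0 + 0 = 1.

H_0 ≅ Z,  H_1 ≅ Z/2,  H_2 = 0.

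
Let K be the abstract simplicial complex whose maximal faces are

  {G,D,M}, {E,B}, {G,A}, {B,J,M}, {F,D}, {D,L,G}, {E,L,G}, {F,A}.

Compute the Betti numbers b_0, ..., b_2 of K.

b_0 = 1, b_1 = 2, b_2 = 0.

Take the total order A < B < D < E < F < G < J < L < M on the vertex set. Then K (dimension 2) consists of the simplices:

  0-simplices (9): A, B, D, E, F, G, J, L, M
  1-simplices (14): AF, AG, BE, BJ, BM, DF, DG, DL, DM, EG, EL, GL, GM, JM
  2-simplices (4): BJM, DGL, DGM, EGL

giving chain groups C_0 ≅ Z^9, C_1 ≅ Z^14, C_2 ≅ Z^4.

Boundary ∂_1: C_1 → C_0 is given by ∂[p,q] = [q] − [p].
As a 9×14 matrix over Z this has rank 8, with invariant factors (1,1,1,1,1,1,1,1).

Boundary ∂_2: C_2 → C_1 acts by ∂[p,q,r] = [q,r] − [p,r] + [p,q]. For instance
  ∂BJM = JM − BM + BJ,
  ∂DGL = GL − DL + DG.
The resulting 14×4 matrix has rank 4, and its Smith normal form has invariant factors (1,1,1,1).

Computing H_k = (kernel of ∂_k) / (image of ∂_{k+1}):

  H_0: rank C_0 − rank ∂_1 = 9 − 8 = 1, and the invariant factors of ∂_1 are all 1, so H_0 ≅ Z.
  H_1: rank ker ∂_1 − rank ∂_2 = (14 − 8) − 4 = 2, and the invariant factors of ∂_2 are all 1, so H_1 ≅ Z^2.
  H_2: rank ker ∂_2 − rank ∂_3 = (4 − 4) − 0 = 0, and there is no ∂_3, so H_2 ≅ 0.

Hence the Betti numbers are b_0 = 1, b_1 = 2, b_2 = 0.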